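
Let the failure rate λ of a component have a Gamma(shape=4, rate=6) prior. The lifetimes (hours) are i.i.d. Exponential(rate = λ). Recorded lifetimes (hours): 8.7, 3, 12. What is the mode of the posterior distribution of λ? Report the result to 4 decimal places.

The Exponential(rate=λ) likelihood is ∝ λ^n e^(−λΣtᵢ). Here n = 3 and Σtᵢ = 8.7 + 3 + 12 = 23.7.
Posterior ∝ λ^3e^(−6λ) · λ^3e^(−23.7λ) = λ^6e^(−29.7λ), i.e. Gamma(7, 29.7).
Mode = (a−1)/b = 6/29.7 ≈ 0.2020.

λ̂_MAP = 0.2020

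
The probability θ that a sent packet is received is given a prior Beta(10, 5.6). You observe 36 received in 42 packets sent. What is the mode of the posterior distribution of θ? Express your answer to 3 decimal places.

θ̂_MAP = 0.809

Prior: Beta(10, 5.6).
Data: 36 successes in 42 trials. The binomial likelihood contributes θ^36(1−θ)^6, so the posterior is Beta(10+36, 5.6+6) = Beta(46, 11.6).
For Beta(a, b) with a, b > 1 the mode is (a−1)/(a+b−2) = 45/55.6 ≈ 0.809.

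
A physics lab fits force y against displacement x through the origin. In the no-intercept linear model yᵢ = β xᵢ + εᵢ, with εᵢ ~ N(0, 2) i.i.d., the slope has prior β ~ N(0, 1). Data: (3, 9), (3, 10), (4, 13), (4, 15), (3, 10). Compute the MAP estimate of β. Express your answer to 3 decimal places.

log p(β | y) = −Σ(yᵢ − βxᵢ)²/(2·2) − β²/(2·1) + const.
Setting the derivative to zero: Σxᵢ(yᵢ − βxᵢ)/2 − β/1 = 0, so β = Σxᵢyᵢ / (Σxᵢ² + σ²/τ²).
Σxᵢyᵢ = 3·9 + 3·10 + 4·13 + 4·15 + 3·10 = 199; Σxᵢ² = 59; σ²/τ² = 2.
β̂_MAP = 199 / (59 + 2) = 199/61 ≈ 3.262.

β̂_MAP = 3.262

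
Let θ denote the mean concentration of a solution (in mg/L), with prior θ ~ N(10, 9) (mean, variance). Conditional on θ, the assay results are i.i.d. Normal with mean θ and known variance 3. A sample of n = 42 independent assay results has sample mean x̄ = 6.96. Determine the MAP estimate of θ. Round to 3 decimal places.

n = 42, x̄ = 6.96.
For a Normal prior and Normal likelihood with known variance, the posterior is Normal; its mode equals its mean, the precision-weighted average.
Prior precision 1/σ₀² = 1/9; data precision n/σ² = 42/3 = 14.
θ̂ = ((1/9)·10 + 14·6.96) / (1/9 + 14) = (22174/225)/(127/9) = 22174/3175 ≈ 6.984.

θ̂_MAP = 6.984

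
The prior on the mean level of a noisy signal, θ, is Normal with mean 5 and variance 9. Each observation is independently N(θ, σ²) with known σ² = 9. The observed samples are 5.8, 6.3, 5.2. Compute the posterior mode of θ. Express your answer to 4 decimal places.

n = 3; x̄ = (5.8 + 6.3 + 5.2)/3 = 17.3/3 = 173/30 ≈ 5.7667.
For a Normal prior and Normal likelihood with known variance, the posterior is Normal; its mode equals its mean, the precision-weighted average.
Prior precision 1/σ₀² = 1/9; data precision n/σ² = 3/9 = 1/3.
θ̂ = ((1/9)·5 + (1/3)·(173/30)) / (1/9 + 1/3) = (223/90)/(4/9) = 5.5750.

θ̂_MAP = 5.5750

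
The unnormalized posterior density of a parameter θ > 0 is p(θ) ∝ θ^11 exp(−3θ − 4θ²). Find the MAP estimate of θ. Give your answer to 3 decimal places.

ℓ'(θ) = 11/θ − 3 − 8θ. Setting this to zero and multiplying by θ: 8θ² + 3θ − 11 = 0.
θ = (−3 + √(3² + 4·8·11)) / (2·8) = (−3 + √361) / 16 = (−3 + 19)/16 = 1.
ℓ''(θ) = −11/θ² − 8 < 0, confirming a maximum.

θ̂_MAP = 1.000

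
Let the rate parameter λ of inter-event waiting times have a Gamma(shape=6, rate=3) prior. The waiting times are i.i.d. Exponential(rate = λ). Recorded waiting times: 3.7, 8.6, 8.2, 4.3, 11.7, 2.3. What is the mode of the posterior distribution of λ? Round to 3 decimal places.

The Exponential(rate=λ) likelihood is ∝ λ^n e^(−λΣtᵢ). Here n = 6 and Σtᵢ = 3.7 + 8.6 + 8.2 + 4.3 + 11.7 + 2.3 = 38.8.
Posterior ∝ λ^5e^(−3λ) · λ^6e^(−38.8λ) = λ^11e^(−41.8λ), i.e. Gamma(12, 41.8).
Mode = (a−1)/b = 11/41.8 ≈ 0.263.

λ̂_MAP = 0.263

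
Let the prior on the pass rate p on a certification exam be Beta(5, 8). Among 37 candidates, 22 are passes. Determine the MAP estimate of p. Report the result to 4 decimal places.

Prior: Beta(5, 8).
Data: 22 successes in 37 trials. The binomial likelihood contributes p^22(1−p)^15, so the posterior is Beta(5+22, 8+15) = Beta(27, 23).
For Beta(a, b) with a, b > 1 the mode is (a−1)/(a+b−2) = 26/48 ≈ 0.5417.

p̂_MAP = 0.5417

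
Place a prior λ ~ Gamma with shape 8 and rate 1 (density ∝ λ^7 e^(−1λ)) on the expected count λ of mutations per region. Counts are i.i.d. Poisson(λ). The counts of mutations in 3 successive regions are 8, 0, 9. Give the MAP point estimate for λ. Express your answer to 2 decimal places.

λ̂_MAP = 6.00

Σxᵢ = 8+0+9 = 17, with n = 3.
Posterior ∝ λ^7e^(−1λ) · λ^17e^(−3λ) = λ^24e^(−4λ), i.e. Gamma(shape=25, rate=4).
The mode of a Gamma(a, b) with a ≥ 1 (shape–rate) is (a−1)/b = 24/4 ≈ 6.00.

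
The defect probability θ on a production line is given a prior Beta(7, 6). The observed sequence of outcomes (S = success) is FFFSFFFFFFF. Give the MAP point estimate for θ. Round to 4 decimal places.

Prior: Beta(7, 6).
Data: 1 success in 11 trials (from the sequence). The binomial likelihood contributes θ(1−θ)^10, so the posterior is Beta(7+1, 6+10) = Beta(8, 16).
For Beta(a, b) with a, b > 1 the mode is (a−1)/(a+b−2) = 7/22 ≈ 0.3182.

θ̂_MAP = 0.3182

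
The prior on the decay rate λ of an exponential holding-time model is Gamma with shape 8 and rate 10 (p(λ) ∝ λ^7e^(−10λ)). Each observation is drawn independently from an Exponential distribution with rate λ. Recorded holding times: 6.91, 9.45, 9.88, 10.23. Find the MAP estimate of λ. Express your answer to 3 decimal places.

The Exponential(rate=λ) likelihood is ∝ λ^n e^(−λΣtᵢ). Here n = 4 and Σtᵢ = 6.91 + 9.45 + 9.88 + 10.23 = 36.47.
Posterior ∝ λ^7e^(−10λ) · λ^4e^(−36.47λ) = λ^11e^(−46.47λ), i.e. Gamma(12, 46.47).
Mode = (a−1)/b = 11/46.47 ≈ 0.237.

λ̂_MAP = 0.237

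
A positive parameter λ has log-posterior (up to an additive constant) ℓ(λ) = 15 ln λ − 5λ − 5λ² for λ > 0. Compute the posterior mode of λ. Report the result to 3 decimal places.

λ̂_MAP = 1.000

ℓ'(λ) = 15/λ − 5 − 10λ. Setting this to zero and multiplying by λ: 10λ² + 5λ − 15 = 0.
λ = (−5 + √(5² + 4·10·15)) / (2·10) = (−5 + √625) / 20 = (−5 + 25)/20 = 1.
ℓ''(λ) = −15/λ² − 10 < 0, confirming a maximum.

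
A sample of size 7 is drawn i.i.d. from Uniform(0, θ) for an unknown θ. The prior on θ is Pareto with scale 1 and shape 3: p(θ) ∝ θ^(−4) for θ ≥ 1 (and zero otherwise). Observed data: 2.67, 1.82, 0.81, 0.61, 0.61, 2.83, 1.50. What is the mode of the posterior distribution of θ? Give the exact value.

The Uniform(0, θ) likelihood is θ^(−n) for θ ≥ max(xᵢ), zero otherwise. Here max(xᵢ) = 2.83.
Posterior ∝ θ^(−4) · θ^(−7) = θ^(−11) on θ ≥ max(1, 2.83) = 2.83.
This density is strictly decreasing in θ, so the posterior mode lies at the lower boundary of the support.

θ̂_MAP = 2.83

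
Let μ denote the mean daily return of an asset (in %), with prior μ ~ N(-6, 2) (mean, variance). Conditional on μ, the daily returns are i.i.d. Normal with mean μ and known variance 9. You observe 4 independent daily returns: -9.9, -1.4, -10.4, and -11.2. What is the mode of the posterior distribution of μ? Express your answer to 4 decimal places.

μ̂_MAP = -7.0471

n = 4; x̄ = ((-9.9) + (-1.4) + (-10.4) + (-11.2))/4 = -32.9/4 = -8.225.
For a Normal prior and Normal likelihood with known variance, the posterior is Normal; its mode equals its mean, the precision-weighted average.
Prior precision 1/σ₀² = 1/2 = 0.5; data precision n/σ² = 4/9.
μ̂ = (0.5·(-6) + (4/9)·(-8.225)) / (0.5 + 4/9) = (-599/90)/(17/18) = -599/85 ≈ -7.0471.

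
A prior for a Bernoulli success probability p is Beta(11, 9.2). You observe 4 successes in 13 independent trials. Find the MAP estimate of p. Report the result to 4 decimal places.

p̂_MAP = 0.4487

Prior: Beta(11, 9.2).
Data: 4 successes in 13 trials. The binomial likelihood contributes p^4(1−p)^9, so the posterior is Beta(11+4, 9.2+9) = Beta(15, 18.2).
For Beta(a, b) with a, b > 1 the mode is (a−1)/(a+b−2) = 14/31.2 ≈ 0.4487.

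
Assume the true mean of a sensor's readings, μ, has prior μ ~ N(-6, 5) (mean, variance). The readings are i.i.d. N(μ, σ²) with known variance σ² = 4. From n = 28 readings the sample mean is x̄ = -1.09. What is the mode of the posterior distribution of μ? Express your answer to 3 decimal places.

n = 28, x̄ = -1.09.
For a Normal prior and Normal likelihood with known variance, the posterior is Normal; its mode equals its mean, the precision-weighted average.
Prior precision 1/σ₀² = 1/5 = 0.2; data precision n/σ² = 28/4 = 7.
μ̂ = (0.2·(-6) + 7·(-1.09)) / (0.2 + 7) = (-8.83)/7.2 = -883/720 ≈ -1.226.

μ̂_MAP = -1.226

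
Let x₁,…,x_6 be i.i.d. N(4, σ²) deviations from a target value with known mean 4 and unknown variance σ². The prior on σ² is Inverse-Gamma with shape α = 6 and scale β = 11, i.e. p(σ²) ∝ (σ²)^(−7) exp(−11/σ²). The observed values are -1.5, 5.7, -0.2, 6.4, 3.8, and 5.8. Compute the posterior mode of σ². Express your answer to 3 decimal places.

σ̂²_MAP = 4.091

Sum of squared deviations about the known mean: SS = (-1.5−4)² + (5.7−4)² + (-0.2−4)² + (6.4−4)² + (3.8−4)² + (5.8−4)² = 59.82.
The Normal likelihood contributes (σ²)^(−n/2) exp(−SS/(2σ²)), so the posterior is Inverse-Gamma(α + n/2, β + SS/2) = Inverse-Gamma(9, 40.91).
The mode of Inverse-Gamma(a, b) is b/(a+1) = 40.91/10 ≈ 4.091.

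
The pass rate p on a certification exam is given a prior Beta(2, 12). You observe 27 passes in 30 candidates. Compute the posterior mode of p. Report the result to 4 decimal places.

p̂_MAP = 0.6667

Prior: Beta(2, 12).
Data: 27 successes in 30 trials. The binomial likelihood contributes p^27(1−p)^3, so the posterior is Beta(2+27, 12+3) = Beta(29, 15).
For Beta(a, b) with a, b > 1 the mode is (a−1)/(a+b−2) = 28/42 ≈ 0.6667.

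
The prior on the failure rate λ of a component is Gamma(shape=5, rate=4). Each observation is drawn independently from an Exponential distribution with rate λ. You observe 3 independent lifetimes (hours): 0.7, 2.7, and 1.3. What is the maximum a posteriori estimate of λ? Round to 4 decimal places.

λ̂_MAP = 0.8046

The Exponential(rate=λ) likelihood is ∝ λ^n e^(−λΣtᵢ). Here n = 3 and Σtᵢ = 0.7 + 2.7 + 1.3 = 4.7.
Posterior ∝ λ^4e^(−4λ) · λ^3e^(−4.7λ) = λ^7e^(−8.7λ), i.e. Gamma(8, 8.7).
Mode = (a−1)/b = 7/8.7 ≈ 0.8046.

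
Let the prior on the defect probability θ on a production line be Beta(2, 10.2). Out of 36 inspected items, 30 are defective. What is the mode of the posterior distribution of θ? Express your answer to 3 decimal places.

Prior: Beta(2, 10.2).
Data: 30 successes in 36 trials. The binomial likelihood contributes θ^30(1−θ)^6, so the posterior is Beta(2+30, 10.2+6) = Beta(32, 16.2).
For Beta(a, b) with a, b > 1 the mode is (a−1)/(a+b−2) = 31/46.2 ≈ 0.671.

θ̂_MAP = 0.671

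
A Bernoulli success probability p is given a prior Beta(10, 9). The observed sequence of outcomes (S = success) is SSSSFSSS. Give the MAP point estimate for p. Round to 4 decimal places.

p̂_MAP = 0.6400

Prior: Beta(10, 9).
Data: 7 successes in 8 trials (from the sequence). The binomial likelihood contributes p^7(1−p)^1, so the posterior is Beta(10+7, 9+1) = Beta(17, 10).
For Beta(a, b) with a, b > 1 the mode is (a−1)/(a+b−2) = 16/25 ≈ 0.6400.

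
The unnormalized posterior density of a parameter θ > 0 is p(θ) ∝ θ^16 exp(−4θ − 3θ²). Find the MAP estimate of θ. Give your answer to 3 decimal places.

θ̂_MAP = 1.333

ℓ'(θ) = 16/θ − 4 − 6θ. Setting this to zero and multiplying by θ: 6θ² + 4θ − 16 = 0.
θ = (−4 + √(4² + 4·6·16)) / (2·6) = (−4 + √400) / 12 = (−4 + 20)/12 = 4/3.
ℓ''(θ) = −16/θ² − 6 < 0, confirming a maximum.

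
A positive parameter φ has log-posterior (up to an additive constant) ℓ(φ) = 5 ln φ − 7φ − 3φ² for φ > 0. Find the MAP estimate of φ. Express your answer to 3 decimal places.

ℓ'(φ) = 5/φ − 7 − 6φ. Setting this to zero and multiplying by φ: 6φ² + 7φ − 5 = 0.
φ = (−7 + √(7² + 4·6·5)) / (2·6) = (−7 + √169) / 12 = (−7 + 13)/12 = 1/2.
ℓ''(φ) = −5/φ² − 6 < 0, confirming a maximum.

φ̂_MAP = 0.500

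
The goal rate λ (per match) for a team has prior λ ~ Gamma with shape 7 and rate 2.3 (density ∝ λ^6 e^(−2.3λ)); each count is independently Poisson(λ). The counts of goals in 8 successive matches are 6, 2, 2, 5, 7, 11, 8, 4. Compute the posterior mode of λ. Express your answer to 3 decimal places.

Σxᵢ = 6+2+2+5+7+11+8+4 = 45, with n = 8.
Posterior ∝ λ^6e^(−2.3λ) · λ^45e^(−8λ) = λ^51e^(−10.3λ), i.e. Gamma(shape=52, rate=10.3).
The mode of a Gamma(a, b) with a ≥ 1 (shape–rate) is (a−1)/b = 51/10.3 ≈ 4.951.

λ̂_MAP = 4.951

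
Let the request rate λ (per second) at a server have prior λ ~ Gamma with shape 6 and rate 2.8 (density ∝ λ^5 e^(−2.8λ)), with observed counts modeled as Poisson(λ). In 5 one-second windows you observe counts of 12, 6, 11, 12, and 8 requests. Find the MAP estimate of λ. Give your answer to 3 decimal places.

Σxᵢ = 12+6+11+12+8 = 49, with n = 5.
Posterior ∝ λ^5e^(−2.8λ) · λ^49e^(−5λ) = λ^54e^(−7.8λ), i.e. Gamma(shape=55, rate=7.8).
The mode of a Gamma(a, b) with a ≥ 1 (shape–rate) is (a−1)/b = 54/7.8 ≈ 6.923.

λ̂_MAP = 6.923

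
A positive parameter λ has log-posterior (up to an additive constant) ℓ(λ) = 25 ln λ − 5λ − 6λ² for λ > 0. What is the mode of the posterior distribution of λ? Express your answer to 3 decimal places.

ℓ'(λ) = 25/λ − 5 − 12λ. Setting this to zero and multiplying by λ: 12λ² + 5λ − 25 = 0.
λ = (−5 + √(5² + 4·12·25)) / (2·12) = (−5 + √1225) / 24 = (−5 + 35)/24 = 5/4.
ℓ''(λ) = −25/λ² − 12 < 0, confirming a maximum.

λ̂_MAP = 1.250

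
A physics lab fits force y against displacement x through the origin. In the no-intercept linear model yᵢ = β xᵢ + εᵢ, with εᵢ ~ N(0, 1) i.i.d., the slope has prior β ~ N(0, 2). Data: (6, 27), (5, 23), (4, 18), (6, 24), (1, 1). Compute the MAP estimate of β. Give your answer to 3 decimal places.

β̂_MAP = 4.314

log p(β | y) = −Σ(yᵢ − βxᵢ)²/(2·1) − β²/(2·2) + const.
Setting the derivative to zero: Σxᵢ(yᵢ − βxᵢ)/1 − β/2 = 0, so β = Σxᵢyᵢ / (Σxᵢ² + σ²/τ²).
Σxᵢyᵢ = 6·27 + 5·23 + 4·18 + 6·24 + 1·1 = 494; Σxᵢ² = 114; σ²/τ² = 0.5.
β̂_MAP = 494 / (114 + 0.5) = 494/114.5 ≈ 4.314.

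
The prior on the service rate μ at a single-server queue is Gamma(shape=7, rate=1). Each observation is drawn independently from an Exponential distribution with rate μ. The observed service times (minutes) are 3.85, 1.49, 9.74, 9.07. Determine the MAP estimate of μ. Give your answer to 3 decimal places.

μ̂_MAP = 0.398

The Exponential(rate=μ) likelihood is ∝ μ^n e^(−μΣtᵢ). Here n = 4 and Σtᵢ = 3.85 + 1.49 + 9.74 + 9.07 = 24.15.
Posterior ∝ μ^6e^(−1μ) · μ^4e^(−24.15μ) = μ^10e^(−25.15μ), i.e. Gamma(11, 25.15).
Mode = (a−1)/b = 10/25.15 ≈ 0.398.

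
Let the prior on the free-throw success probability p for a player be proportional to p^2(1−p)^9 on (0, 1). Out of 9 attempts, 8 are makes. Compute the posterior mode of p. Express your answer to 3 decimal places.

p̂_MAP = 0.500

The prior density ∝ p^2(1−p)^9 is the kernel of Beta(3, 10).
Data: 8 successes in 9 trials. The binomial likelihood contributes p^8(1−p)^1, so the posterior is Beta(3+8, 10+1) = Beta(11, 11).
For Beta(a, b) with a, b > 1 the mode is (a−1)/(a+b−2) = 10/20 ≈ 0.500.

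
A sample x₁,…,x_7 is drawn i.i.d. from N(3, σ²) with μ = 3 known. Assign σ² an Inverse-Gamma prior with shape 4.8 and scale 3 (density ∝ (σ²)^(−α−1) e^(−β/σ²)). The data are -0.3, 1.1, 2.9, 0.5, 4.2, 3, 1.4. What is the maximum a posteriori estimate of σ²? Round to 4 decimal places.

σ̂²_MAP = 1.6538

Sum of squared deviations about the known mean: SS = (-0.3−3)² + (1.1−3)² + (2.9−3)² + (0.5−3)² + (4.2−3)² + (3−3)² + (1.4−3)² = 24.76.
The Normal likelihood contributes (σ²)^(−n/2) exp(−SS/(2σ²)), so the posterior is Inverse-Gamma(α + n/2, β + SS/2) = Inverse-Gamma(8.3, 15.38).
The mode of Inverse-Gamma(a, b) is b/(a+1) = 15.38/9.3 ≈ 1.6538.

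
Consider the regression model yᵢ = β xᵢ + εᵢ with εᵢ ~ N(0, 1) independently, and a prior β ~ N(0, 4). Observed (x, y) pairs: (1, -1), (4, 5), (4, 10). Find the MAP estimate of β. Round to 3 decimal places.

β̂_MAP = 1.774

log p(β | y) = −Σ(yᵢ − βxᵢ)²/(2·1) − β²/(2·4) + const.
Setting the derivative to zero: Σxᵢ(yᵢ − βxᵢ)/1 − β/4 = 0, so β = Σxᵢyᵢ / (Σxᵢ² + σ²/τ²).
Σxᵢyᵢ = 1·(-1) + 4·5 + 4·10 = 59; Σxᵢ² = 33; σ²/τ² = 0.25.
β̂_MAP = 59 / (33 + 0.25) = 59/33.25 ≈ 1.774.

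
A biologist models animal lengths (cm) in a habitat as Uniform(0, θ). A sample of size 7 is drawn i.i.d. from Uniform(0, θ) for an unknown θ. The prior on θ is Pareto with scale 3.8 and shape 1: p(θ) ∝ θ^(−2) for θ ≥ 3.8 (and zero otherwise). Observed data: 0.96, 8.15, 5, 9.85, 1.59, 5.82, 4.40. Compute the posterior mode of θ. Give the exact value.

The Uniform(0, θ) likelihood is θ^(−n) for θ ≥ max(xᵢ), zero otherwise. Here max(xᵢ) = 9.85.
Posterior ∝ θ^(−2) · θ^(−7) = θ^(−9) on θ ≥ max(3.8, 9.85) = 9.85.
This density is strictly decreasing in θ, so the posterior mode lies at the lower boundary of the support.

θ̂_MAP = 9.85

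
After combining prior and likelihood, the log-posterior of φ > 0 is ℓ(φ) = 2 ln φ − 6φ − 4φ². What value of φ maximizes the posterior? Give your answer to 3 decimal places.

φ̂_MAP = 0.250

ℓ'(φ) = 2/φ − 6 − 8φ. Setting this to zero and multiplying by φ: 8φ² + 6φ − 2 = 0.
φ = (−6 + √(6² + 4·8·2)) / (2·8) = (−6 + √100) / 16 = (−6 + 10)/16 = 1/4.
ℓ''(φ) = −2/φ² − 8 < 0, confirming a maximum.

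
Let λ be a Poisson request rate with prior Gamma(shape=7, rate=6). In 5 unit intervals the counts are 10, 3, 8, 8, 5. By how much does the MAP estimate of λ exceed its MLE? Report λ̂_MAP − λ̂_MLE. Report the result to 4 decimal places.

Σxᵢ = 34. Posterior is Gamma(41, 11); MAP = (41−1)/11 = 40/11 ≈ 3.63636.
MLE = x̄ = 34/5 ≈ 6.80000.
Difference = 40/11 − 34/5 = -174/55 ≈ -3.1636.

MAP − MLE = -3.1636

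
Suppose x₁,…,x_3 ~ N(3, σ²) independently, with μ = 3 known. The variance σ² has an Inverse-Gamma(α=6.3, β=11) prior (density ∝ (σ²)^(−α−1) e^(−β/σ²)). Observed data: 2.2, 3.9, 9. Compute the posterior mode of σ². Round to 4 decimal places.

σ̂²_MAP = 3.3778

Sum of squared deviations about the known mean: SS = (2.2−3)² + (3.9−3)² + (9−3)² = 37.45.
The Normal likelihood contributes (σ²)^(−n/2) exp(−SS/(2σ²)), so the posterior is Inverse-Gamma(α + n/2, β + SS/2) = Inverse-Gamma(7.8, 29.725).
The mode of Inverse-Gamma(a, b) is b/(a+1) = 29.725/8.8 ≈ 3.3778.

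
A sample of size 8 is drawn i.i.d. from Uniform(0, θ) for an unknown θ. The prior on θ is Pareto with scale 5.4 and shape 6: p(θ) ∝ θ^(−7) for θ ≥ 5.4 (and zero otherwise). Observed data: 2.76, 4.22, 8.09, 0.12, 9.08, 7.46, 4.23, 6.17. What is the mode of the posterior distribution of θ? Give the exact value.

θ̂_MAP = 9.08

The Uniform(0, θ) likelihood is θ^(−n) for θ ≥ max(xᵢ), zero otherwise. Here max(xᵢ) = 9.08.
Posterior ∝ θ^(−7) · θ^(−8) = θ^(−15) on θ ≥ max(5.4, 9.08) = 9.08.
This density is strictly decreasing in θ, so the posterior mode lies at the lower boundary of the support.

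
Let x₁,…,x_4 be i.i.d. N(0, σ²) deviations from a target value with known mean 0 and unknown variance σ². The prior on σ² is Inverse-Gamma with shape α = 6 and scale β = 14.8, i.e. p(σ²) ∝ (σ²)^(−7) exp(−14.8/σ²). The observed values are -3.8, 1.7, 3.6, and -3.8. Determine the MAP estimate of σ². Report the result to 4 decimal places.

Sum of squared deviations about the known mean: SS = (-3.8−0)² + (1.7−0)² + (3.6−0)² + (-3.8−0)² = 44.73.
The Normal likelihood contributes (σ²)^(−n/2) exp(−SS/(2σ²)), so the posterior is Inverse-Gamma(α + n/2, β + SS/2) = Inverse-Gamma(8, 37.165).
The mode of Inverse-Gamma(a, b) is b/(a+1) = 37.165/9 ≈ 4.1294.

σ̂²_MAP = 4.1294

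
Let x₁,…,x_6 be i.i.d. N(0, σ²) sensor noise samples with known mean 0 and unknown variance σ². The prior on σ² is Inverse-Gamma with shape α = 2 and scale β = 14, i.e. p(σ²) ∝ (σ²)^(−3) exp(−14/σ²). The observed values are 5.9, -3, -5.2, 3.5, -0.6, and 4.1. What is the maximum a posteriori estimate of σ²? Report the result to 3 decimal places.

Sum of squared deviations about the known mean: SS = (5.9−0)² + (-3−0)² + (-5.2−0)² + (3.5−0)² + (-0.6−0)² + (4.1−0)² = 100.27.
The Normal likelihood contributes (σ²)^(−n/2) exp(−SS/(2σ²)), so the posterior is Inverse-Gamma(α + n/2, β + SS/2) = Inverse-Gamma(5, 64.135).
The mode of Inverse-Gamma(a, b) is b/(a+1) = 64.135/6 ≈ 10.689.

σ̂²_MAP = 10.689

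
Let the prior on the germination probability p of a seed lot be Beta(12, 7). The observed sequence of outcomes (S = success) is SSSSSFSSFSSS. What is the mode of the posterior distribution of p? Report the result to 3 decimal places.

p̂_MAP = 0.724

Prior: Beta(12, 7).
Data: 10 successes in 12 trials (from the sequence). The binomial likelihood contributes p^10(1−p)^2, so the posterior is Beta(12+10, 7+2) = Beta(22, 9).
For Beta(a, b) with a, b > 1 the mode is (a−1)/(a+b−2) = 21/29 ≈ 0.724.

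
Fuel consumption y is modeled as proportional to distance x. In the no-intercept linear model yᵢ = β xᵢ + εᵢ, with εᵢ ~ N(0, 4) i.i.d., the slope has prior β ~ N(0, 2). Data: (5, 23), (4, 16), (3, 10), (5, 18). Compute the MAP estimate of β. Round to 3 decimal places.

β̂_MAP = 3.883

log p(β | y) = −Σ(yᵢ − βxᵢ)²/(2·4) − β²/(2·2) + const.
Setting the derivative to zero: Σxᵢ(yᵢ − βxᵢ)/4 − β/2 = 0, so β = Σxᵢyᵢ / (Σxᵢ² + σ²/τ²).
Σxᵢyᵢ = 5·23 + 4·16 + 3·10 + 5·18 = 299; Σxᵢ² = 75; σ²/τ² = 2.
β̂_MAP = 299 / (75 + 2) = 299/77 ≈ 3.883.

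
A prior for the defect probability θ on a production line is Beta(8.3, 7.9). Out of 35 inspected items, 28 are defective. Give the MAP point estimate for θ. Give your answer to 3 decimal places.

θ̂_MAP = 0.717

Prior: Beta(8.3, 7.9).
Data: 28 successes in 35 trials. The binomial likelihood contributes θ^28(1−θ)^7, so the posterior is Beta(8.3+28, 7.9+7) = Beta(36.3, 14.9).
For Beta(a, b) with a, b > 1 the mode is (a−1)/(a+b−2) = 35.3/49.2 ≈ 0.717.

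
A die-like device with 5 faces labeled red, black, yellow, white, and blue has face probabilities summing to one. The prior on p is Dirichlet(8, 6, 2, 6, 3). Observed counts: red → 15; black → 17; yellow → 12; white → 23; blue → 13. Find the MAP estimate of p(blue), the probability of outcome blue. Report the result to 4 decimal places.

The posterior is Dirichlet(αᵢ + nᵢ) = Dirichlet(23, 23, 14, 29, 16).
For a Dirichlet(a₁,…,a_K) with all aᵢ > 1, the mode has j-th component (aⱼ − 1)/(Σaᵢ − K).
Here Σaᵢ = 105 and K = 5, so p(blue) = (16 − 1)/(105 − 5) = 15/100 ≈ 0.1500.

MAP estimate of p(blue) = 0.1500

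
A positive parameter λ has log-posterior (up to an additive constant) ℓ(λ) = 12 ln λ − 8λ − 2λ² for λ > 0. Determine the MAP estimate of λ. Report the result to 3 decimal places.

λ̂_MAP = 1.000

ℓ'(λ) = 12/λ − 8 − 4λ. Setting this to zero and multiplying by λ: 4λ² + 8λ − 12 = 0.
λ = (−8 + √(8² + 4·4·12)) / (2·4) = (−8 + √256) / 8 = (−8 + 16)/8 = 1.
ℓ''(λ) = −12/λ² − 4 < 0, confirming a maximum.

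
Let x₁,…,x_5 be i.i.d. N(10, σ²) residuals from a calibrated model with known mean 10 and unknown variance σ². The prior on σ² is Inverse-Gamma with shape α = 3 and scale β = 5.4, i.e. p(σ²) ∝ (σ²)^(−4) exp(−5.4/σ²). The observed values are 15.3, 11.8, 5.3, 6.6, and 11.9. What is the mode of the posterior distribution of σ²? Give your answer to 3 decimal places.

Sum of squared deviations about the known mean: SS = (15.3−10)² + (11.8−10)² + (5.3−10)² + (6.6−10)² + (11.9−10)² = 68.59.
The Normal likelihood contributes (σ²)^(−n/2) exp(−SS/(2σ²)), so the posterior is Inverse-Gamma(α + n/2, β + SS/2) = Inverse-Gamma(5.5, 39.695).
The mode of Inverse-Gamma(a, b) is b/(a+1) = 39.695/6.5 ≈ 6.107.

σ̂²_MAP = 6.107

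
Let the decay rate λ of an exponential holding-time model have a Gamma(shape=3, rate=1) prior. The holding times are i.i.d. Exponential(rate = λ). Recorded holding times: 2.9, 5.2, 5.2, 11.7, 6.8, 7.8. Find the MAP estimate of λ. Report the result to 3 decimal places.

λ̂_MAP = 0.197

The Exponential(rate=λ) likelihood is ∝ λ^n e^(−λΣtᵢ). Here n = 6 and Σtᵢ = 2.9 + 5.2 + 5.2 + 11.7 + 6.8 + 7.8 = 39.6.
Posterior ∝ λ^2e^(−1λ) · λ^6e^(−39.6λ) = λ^8e^(−40.6λ), i.e. Gamma(9, 40.6).
Mode = (a−1)/b = 8/40.6 ≈ 0.197.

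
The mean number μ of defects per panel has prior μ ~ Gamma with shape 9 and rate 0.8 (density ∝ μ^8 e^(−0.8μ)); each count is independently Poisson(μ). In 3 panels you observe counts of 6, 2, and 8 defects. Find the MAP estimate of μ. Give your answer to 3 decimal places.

μ̂_MAP = 6.316

Σxᵢ = 6+2+8 = 16, with n = 3.
Posterior ∝ μ^8e^(−0.8μ) · μ^16e^(−3μ) = μ^24e^(−3.8μ), i.e. Gamma(shape=25, rate=3.8).
The mode of a Gamma(a, b) with a ≥ 1 (shape–rate) is (a−1)/b = 24/3.8 ≈ 6.316.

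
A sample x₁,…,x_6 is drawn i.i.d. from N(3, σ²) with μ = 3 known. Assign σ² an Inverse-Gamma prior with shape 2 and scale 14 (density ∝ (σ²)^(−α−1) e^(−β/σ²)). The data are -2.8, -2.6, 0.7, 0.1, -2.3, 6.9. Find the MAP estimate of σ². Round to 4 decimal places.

σ̂²_MAP = 12.5000

Sum of squared deviations about the known mean: SS = (-2.8−3)² + (-2.6−3)² + (0.7−3)² + (0.1−3)² + (-2.3−3)² + (6.9−3)² = 122.
The Normal likelihood contributes (σ²)^(−n/2) exp(−SS/(2σ²)), so the posterior is Inverse-Gamma(α + n/2, β + SS/2) = Inverse-Gamma(5, 75).
The mode of Inverse-Gamma(a, b) is b/(a+1) = 75/6 ≈ 12.5000.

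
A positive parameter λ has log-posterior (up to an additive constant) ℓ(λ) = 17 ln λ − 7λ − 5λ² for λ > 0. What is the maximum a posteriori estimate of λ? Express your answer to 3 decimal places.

ℓ'(λ) = 17/λ − 7 − 10λ. Setting this to zero and multiplying by λ: 10λ² + 7λ − 17 = 0.
λ = (−7 + √(7² + 4·10·17)) / (2·10) = (−7 + √729) / 20 = (−7 + 27)/20 = 1.
ℓ''(λ) = −17/λ² − 10 < 0, confirming a maximum.

λ̂_MAP = 1.000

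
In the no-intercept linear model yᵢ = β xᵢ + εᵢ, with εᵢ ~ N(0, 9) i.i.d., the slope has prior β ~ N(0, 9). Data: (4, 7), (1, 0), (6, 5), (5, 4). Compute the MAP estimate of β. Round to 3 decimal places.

log p(β | y) = −Σ(yᵢ − βxᵢ)²/(2·9) − β²/(2·9) + const.
Setting the derivative to zero: Σxᵢ(yᵢ − βxᵢ)/9 − β/9 = 0, so β = Σxᵢyᵢ / (Σxᵢ² + σ²/τ²).
Σxᵢyᵢ = 4·7 + 1·0 + 6·5 + 5·4 = 78; Σxᵢ² = 78; σ²/τ² = 1.
β̂_MAP = 78 / (78 + 1) = 78/79 ≈ 0.987.

β̂_MAP = 0.987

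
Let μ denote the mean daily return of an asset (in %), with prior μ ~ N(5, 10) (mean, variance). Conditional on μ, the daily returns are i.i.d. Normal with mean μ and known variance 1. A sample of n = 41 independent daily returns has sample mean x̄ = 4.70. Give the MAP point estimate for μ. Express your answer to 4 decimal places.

n = 41, x̄ = 4.70.
For a Normal prior and Normal likelihood with known variance, the posterior is Normal; its mode equals its mean, the precision-weighted average.
Prior precision 1/σ₀² = 1/10 = 0.1; data precision n/σ² = 41/1 = 41.
μ̂ = (0.1·5 + 41·4.7) / (0.1 + 41) = 193.2/41.1 = 644/137 ≈ 4.7007.

μ̂_MAP = 4.7007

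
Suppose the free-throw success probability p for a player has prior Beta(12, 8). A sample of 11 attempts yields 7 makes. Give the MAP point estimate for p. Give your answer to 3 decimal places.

Prior: Beta(12, 8).
Data: 7 successes in 11 trials. The binomial likelihood contributes p^7(1−p)^4, so the posterior is Beta(12+7, 8+4) = Beta(19, 12).
For Beta(a, b) with a, b > 1 the mode is (a−1)/(a+b−2) = 18/29 ≈ 0.621.

p̂_MAP = 0.621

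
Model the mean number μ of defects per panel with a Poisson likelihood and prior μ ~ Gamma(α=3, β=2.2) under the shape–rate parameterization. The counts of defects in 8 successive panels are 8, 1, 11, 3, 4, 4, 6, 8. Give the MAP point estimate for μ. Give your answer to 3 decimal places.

μ̂_MAP = 4.608

Σxᵢ = 8+1+11+3+4+4+6+8 = 45, with n = 8.
Posterior ∝ μ^2e^(−2.2μ) · μ^45e^(−8μ) = μ^47e^(−10.2μ), i.e. Gamma(shape=48, rate=10.2).
The mode of a Gamma(a, b) with a ≥ 1 (shape–rate) is (a−1)/b = 47/10.2 ≈ 4.608.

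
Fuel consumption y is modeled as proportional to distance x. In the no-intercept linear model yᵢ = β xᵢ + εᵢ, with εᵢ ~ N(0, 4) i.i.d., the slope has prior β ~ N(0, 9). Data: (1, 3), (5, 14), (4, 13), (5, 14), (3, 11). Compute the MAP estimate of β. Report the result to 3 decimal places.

log p(β | y) = −Σ(yᵢ − βxᵢ)²/(2·4) − β²/(2·9) + const.
Setting the derivative to zero: Σxᵢ(yᵢ − βxᵢ)/4 − β/9 = 0, so β = Σxᵢyᵢ / (Σxᵢ² + σ²/τ²).
Σxᵢyᵢ = 1·3 + 5·14 + 4·13 + 5·14 + 3·11 = 228; Σxᵢ² = 76; σ²/τ² = 4/9.
β̂_MAP = 228 / (76 + 4/9) = 228/(688/9) = 513/172 ≈ 2.983.

β̂_MAP = 2.983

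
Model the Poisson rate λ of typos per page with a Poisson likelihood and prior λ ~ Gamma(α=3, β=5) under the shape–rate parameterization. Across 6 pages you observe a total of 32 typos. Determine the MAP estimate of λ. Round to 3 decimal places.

λ̂_MAP = 3.091

Σxᵢ = 32, n = 6.
Posterior ∝ λ^2e^(−5λ) · λ^32e^(−6λ) = λ^34e^(−11λ), i.e. Gamma(shape=35, rate=11).
The mode of a Gamma(a, b) with a ≥ 1 (shape–rate) is (a−1)/b = 34/11 ≈ 3.091.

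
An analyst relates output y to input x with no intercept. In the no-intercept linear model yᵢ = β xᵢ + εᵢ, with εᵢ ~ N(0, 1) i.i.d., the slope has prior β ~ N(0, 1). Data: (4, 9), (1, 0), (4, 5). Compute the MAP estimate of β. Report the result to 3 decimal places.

log p(β | y) = −Σ(yᵢ − βxᵢ)²/(2·1) − β²/(2·1) + const.
Setting the derivative to zero: Σxᵢ(yᵢ − βxᵢ)/1 − β/1 = 0, so β = Σxᵢyᵢ / (Σxᵢ² + σ²/τ²).
Σxᵢyᵢ = 4·9 + 1·0 + 4·5 = 56; Σxᵢ² = 33; σ²/τ² = 1.
β̂_MAP = 56 / (33 + 1) = 56/34 ≈ 1.647.

β̂_MAP = 1.647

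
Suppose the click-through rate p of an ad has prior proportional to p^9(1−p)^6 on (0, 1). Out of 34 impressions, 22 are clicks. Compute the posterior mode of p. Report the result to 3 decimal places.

The prior density ∝ p^9(1−p)^6 is the kernel of Beta(10, 7).
Data: 22 successes in 34 trials. The binomial likelihood contributes p^22(1−p)^12, so the posterior is Beta(10+22, 7+12) = Beta(32, 19).
For Beta(a, b) with a, b > 1 the mode is (a−1)/(a+b−2) = 31/49 ≈ 0.633.

p̂_MAP = 0.633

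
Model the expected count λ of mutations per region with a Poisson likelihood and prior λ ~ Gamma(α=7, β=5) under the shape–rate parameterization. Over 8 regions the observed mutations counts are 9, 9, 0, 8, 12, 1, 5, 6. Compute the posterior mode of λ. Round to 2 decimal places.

λ̂_MAP = 4.31

Σxᵢ = 9+9+0+8+12+1+5+6 = 50, with n = 8.
Posterior ∝ λ^6e^(−5λ) · λ^50e^(−8λ) = λ^56e^(−13λ), i.e. Gamma(shape=57, rate=13).
The mode of a Gamma(a, b) with a ≥ 1 (shape–rate) is (a−1)/b = 56/13 ≈ 4.31.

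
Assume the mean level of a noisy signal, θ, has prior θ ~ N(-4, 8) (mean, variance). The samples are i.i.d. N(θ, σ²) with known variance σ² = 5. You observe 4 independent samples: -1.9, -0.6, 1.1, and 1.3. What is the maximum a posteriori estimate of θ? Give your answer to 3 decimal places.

n = 4; x̄ = ((-1.9) + (-0.6) + 1.1 + 1.3)/4 = -0.1/4 = -0.025.
For a Normal prior and Normal likelihood with known variance, the posterior is Normal; its mode equals its mean, the precision-weighted average.
Prior precision 1/σ₀² = 1/8 = 0.125; data precision n/σ² = 4/5 = 0.8.
θ̂ = (0.125·(-4) + 0.8·(-0.025)) / (0.125 + 0.8) = (-0.52)/0.925 = -104/185 ≈ -0.562.

θ̂_MAP = -0.562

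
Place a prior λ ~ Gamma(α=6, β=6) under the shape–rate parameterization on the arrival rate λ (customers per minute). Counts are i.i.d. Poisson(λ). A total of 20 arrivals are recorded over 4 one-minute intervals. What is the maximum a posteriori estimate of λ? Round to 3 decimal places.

λ̂_MAP = 2.500

Σxᵢ = 20, n = 4.
Posterior ∝ λ^5e^(−6λ) · λ^20e^(−4λ) = λ^25e^(−10λ), i.e. Gamma(shape=26, rate=10).
The mode of a Gamma(a, b) with a ≥ 1 (shape–rate) is (a−1)/b = 25/10 ≈ 2.500.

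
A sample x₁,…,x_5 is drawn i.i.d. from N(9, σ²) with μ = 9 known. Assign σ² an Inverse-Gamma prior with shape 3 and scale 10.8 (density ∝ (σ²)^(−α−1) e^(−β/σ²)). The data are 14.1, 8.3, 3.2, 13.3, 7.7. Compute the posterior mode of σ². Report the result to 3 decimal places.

σ̂²_MAP = 7.840

Sum of squared deviations about the known mean: SS = (14.1−9)² + (8.3−9)² + (3.2−9)² + (13.3−9)² + (7.7−9)² = 80.32.
The Normal likelihood contributes (σ²)^(−n/2) exp(−SS/(2σ²)), so the posterior is Inverse-Gamma(α + n/2, β + SS/2) = Inverse-Gamma(5.5, 50.96).
The mode of Inverse-Gamma(a, b) is b/(a+1) = 50.96/6.5 ≈ 7.840.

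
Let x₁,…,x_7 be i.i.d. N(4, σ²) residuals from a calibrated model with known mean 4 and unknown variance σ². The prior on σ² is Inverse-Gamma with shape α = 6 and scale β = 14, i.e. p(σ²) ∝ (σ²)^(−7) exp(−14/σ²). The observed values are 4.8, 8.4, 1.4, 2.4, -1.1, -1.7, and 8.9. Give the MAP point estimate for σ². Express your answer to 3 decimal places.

Sum of squared deviations about the known mean: SS = (4.8−4)² + (8.4−4)² + (1.4−4)² + (2.4−4)² + (-1.1−4)² + (-1.7−4)² + (8.9−4)² = 111.83.
The Normal likelihood contributes (σ²)^(−n/2) exp(−SS/(2σ²)), so the posterior is Inverse-Gamma(α + n/2, β + SS/2) = Inverse-Gamma(9.5, 69.915).
The mode of Inverse-Gamma(a, b) is b/(a+1) = 69.915/10.5 ≈ 6.659.

σ̂²_MAP = 6.659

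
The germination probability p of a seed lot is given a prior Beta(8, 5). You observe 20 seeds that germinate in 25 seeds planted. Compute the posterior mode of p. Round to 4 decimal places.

Prior: Beta(8, 5).
Data: 20 successes in 25 trials. The binomial likelihood contributes p^20(1−p)^5, so the posterior is Beta(8+20, 5+5) = Beta(28, 10).
For Beta(a, b) with a, b > 1 the mode is (a−1)/(a+b−2) = 27/36 ≈ 0.7500.

p̂_MAP = 0.7500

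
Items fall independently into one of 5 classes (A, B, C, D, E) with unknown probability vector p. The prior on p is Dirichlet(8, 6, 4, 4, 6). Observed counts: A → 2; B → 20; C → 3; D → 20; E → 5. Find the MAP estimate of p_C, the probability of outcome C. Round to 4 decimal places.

MAP estimate of p_C = 0.0822

The posterior is Dirichlet(αᵢ + nᵢ) = Dirichlet(10, 26, 7, 24, 11).
For a Dirichlet(a₁,…,a_K) with all aᵢ > 1, the mode has j-th component (aⱼ − 1)/(Σaᵢ − K).
Here Σaᵢ = 78 and K = 5, so p_C = (7 − 1)/(78 − 5) = 6/73 ≈ 0.0822.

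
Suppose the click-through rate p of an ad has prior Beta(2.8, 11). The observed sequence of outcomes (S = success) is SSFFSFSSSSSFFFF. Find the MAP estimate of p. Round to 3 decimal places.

p̂_MAP = 0.366

Prior: Beta(2.8, 11).
Data: 8 successes in 15 trials (from the sequence). The binomial likelihood contributes p^8(1−p)^7, so the posterior is Beta(2.8+8, 11+7) = Beta(10.8, 18).
For Beta(a, b) with a, b > 1 the mode is (a−1)/(a+b−2) = 9.8/26.8 ≈ 0.366.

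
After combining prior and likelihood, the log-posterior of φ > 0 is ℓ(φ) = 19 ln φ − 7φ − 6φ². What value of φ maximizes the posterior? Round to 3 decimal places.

ℓ'(φ) = 19/φ − 7 − 12φ. Setting this to zero and multiplying by φ: 12φ² + 7φ − 19 = 0.
φ = (−7 + √(7² + 4·12·19)) / (2·12) = (−7 + √961) / 24 = (−7 + 31)/24 = 1.
ℓ''(φ) = −19/φ² − 12 < 0, confirming a maximum.

φ̂_MAP = 1.000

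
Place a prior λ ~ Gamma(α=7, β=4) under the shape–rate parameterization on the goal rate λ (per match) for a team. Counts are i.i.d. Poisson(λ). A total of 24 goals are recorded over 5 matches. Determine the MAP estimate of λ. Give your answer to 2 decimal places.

λ̂_MAP = 3.33

Σxᵢ = 24, n = 5.
Posterior ∝ λ^6e^(−4λ) · λ^24e^(−5λ) = λ^30e^(−9λ), i.e. Gamma(shape=31, rate=9).
The mode of a Gamma(a, b) with a ≥ 1 (shape–rate) is (a−1)/b = 30/9 ≈ 3.33.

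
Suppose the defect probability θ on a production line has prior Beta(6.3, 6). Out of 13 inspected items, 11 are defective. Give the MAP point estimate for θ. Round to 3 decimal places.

θ̂_MAP = 0.700

Prior: Beta(6.3, 6).
Data: 11 successes in 13 trials. The binomial likelihood contributes θ^11(1−θ)^2, so the posterior is Beta(6.3+11, 6+2) = Beta(17.3, 8).
For Beta(a, b) with a, b > 1 the mode is (a−1)/(a+b−2) = 16.3/23.3 ≈ 0.700.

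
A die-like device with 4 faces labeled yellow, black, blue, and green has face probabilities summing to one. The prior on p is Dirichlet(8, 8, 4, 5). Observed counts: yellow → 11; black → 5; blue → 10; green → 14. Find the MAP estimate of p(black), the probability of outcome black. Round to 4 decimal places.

The posterior is Dirichlet(αᵢ + nᵢ) = Dirichlet(19, 13, 14, 19).
For a Dirichlet(a₁,…,a_K) with all aᵢ > 1, the mode has j-th component (aⱼ − 1)/(Σaᵢ − K).
Here Σaᵢ = 65 and K = 4, so p(black) = (13 − 1)/(65 − 4) = 12/61 ≈ 0.1967.

MAP estimate of p(black) = 0.1967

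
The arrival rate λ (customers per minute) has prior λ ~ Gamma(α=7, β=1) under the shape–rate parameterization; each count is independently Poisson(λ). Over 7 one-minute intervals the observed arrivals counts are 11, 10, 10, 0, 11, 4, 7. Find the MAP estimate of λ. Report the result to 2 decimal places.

λ̂_MAP = 7.38

Σxᵢ = 11+10+10+0+11+4+7 = 53, with n = 7.
Posterior ∝ λ^6e^(−1λ) · λ^53e^(−7λ) = λ^59e^(−8λ), i.e. Gamma(shape=60, rate=8).
The mode of a Gamma(a, b) with a ≥ 1 (shape–rate) is (a−1)/b = 59/8 ≈ 7.38.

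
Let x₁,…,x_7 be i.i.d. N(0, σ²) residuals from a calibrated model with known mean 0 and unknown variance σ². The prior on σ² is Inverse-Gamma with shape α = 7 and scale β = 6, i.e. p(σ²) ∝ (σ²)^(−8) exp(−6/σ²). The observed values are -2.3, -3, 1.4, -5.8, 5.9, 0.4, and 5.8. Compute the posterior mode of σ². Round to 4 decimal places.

Sum of squared deviations about the known mean: SS = (-2.3−0)² + (-3−0)² + (1.4−0)² + (-5.8−0)² + (5.9−0)² + (0.4−0)² + (5.8−0)² = 118.5.
The Normal likelihood contributes (σ²)^(−n/2) exp(−SS/(2σ²)), so the posterior is Inverse-Gamma(α + n/2, β + SS/2) = Inverse-Gamma(10.5, 65.25).
The mode of Inverse-Gamma(a, b) is b/(a+1) = 65.25/11.5 ≈ 5.6739.

σ̂²_MAP = 5.6739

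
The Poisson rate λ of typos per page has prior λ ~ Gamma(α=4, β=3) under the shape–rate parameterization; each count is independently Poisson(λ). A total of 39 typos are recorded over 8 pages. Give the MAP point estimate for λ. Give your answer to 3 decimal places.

Σxᵢ = 39, n = 8.
Posterior ∝ λ^3e^(−3λ) · λ^39e^(−8λ) = λ^42e^(−11λ), i.e. Gamma(shape=43, rate=11).
The mode of a Gamma(a, b) with a ≥ 1 (shape–rate) is (a−1)/b = 42/11 ≈ 3.818.

λ̂_MAP = 3.818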